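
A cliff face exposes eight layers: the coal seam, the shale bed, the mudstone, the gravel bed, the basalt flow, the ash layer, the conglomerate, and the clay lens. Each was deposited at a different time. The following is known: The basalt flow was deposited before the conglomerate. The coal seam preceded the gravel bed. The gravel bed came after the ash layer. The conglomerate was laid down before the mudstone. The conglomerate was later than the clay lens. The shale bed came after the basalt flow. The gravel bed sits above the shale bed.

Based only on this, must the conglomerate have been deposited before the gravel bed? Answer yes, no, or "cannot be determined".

No chain of stated constraints runs from the conglomerate to the gravel bed, and none runs from the gravel bed to the conglomerate either.
So the relative order of the conglomerate and the gravel bed is not fixed by the given facts.

cannot be determined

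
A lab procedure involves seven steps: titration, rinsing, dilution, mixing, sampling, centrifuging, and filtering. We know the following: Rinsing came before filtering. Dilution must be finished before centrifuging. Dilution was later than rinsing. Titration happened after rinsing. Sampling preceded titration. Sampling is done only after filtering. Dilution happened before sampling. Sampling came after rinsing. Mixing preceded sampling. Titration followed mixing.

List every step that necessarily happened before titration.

Directly stated before titration: mixing, rinsing, and sampling.
Dilution reaches titration via dilution → sampling → titration.
Filtering reaches titration via filtering → sampling → titration.
No chain forces centrifuging ahead of titration.

dilution, filtering, mixing, rinsing, sampling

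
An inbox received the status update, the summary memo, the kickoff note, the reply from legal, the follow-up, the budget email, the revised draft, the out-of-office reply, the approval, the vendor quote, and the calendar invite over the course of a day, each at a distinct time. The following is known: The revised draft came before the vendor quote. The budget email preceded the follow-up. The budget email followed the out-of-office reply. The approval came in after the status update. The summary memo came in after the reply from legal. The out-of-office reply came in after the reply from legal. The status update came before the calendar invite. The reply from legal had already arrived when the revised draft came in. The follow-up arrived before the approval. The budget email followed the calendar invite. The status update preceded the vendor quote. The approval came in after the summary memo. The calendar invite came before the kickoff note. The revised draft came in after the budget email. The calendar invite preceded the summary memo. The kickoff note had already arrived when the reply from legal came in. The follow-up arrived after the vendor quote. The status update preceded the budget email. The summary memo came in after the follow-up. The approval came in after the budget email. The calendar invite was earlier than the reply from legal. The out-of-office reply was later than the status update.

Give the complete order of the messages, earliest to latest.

the status update, the calendar invite, the kickoff note, the reply from legal, the out-of-office reply, the budget email, the revised draft, the vendor quote, the follow-up, the summary memo, the approval

The constraints fix every adjacent pair, so only one ordering works:
the status update → the calendar invite → the kickoff note → the reply from legal → the out-of-office reply → the budget email → the revised draft → the vendor quote → the follow-up → the summary memo → the approval.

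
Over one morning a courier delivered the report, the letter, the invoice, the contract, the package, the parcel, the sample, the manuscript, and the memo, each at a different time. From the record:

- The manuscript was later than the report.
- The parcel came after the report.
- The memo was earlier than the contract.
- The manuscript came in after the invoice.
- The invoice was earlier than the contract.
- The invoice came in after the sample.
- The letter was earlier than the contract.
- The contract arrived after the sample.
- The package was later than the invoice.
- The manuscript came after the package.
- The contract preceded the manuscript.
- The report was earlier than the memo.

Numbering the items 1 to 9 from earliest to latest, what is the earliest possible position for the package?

3

The invoice and the sample must both come before the package — 2 forced predecessors.
Nothing else is forced ahead of the package, so its earliest slot is position 2 + 1 = 3.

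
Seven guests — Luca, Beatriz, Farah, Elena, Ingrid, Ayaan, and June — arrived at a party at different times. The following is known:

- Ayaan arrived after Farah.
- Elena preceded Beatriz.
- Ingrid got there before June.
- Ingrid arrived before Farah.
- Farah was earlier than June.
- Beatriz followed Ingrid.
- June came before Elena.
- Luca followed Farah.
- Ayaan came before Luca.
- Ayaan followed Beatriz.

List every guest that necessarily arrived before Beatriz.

Directly stated before Beatriz: Elena and Ingrid.
Farah reaches Beatriz via Farah → June → Elena → Beatriz.
June reaches Beatriz via June → Elena → Beatriz.
No chain forces Ayaan (or any of the others) ahead of Beatriz.

Elena, Farah, Ingrid, June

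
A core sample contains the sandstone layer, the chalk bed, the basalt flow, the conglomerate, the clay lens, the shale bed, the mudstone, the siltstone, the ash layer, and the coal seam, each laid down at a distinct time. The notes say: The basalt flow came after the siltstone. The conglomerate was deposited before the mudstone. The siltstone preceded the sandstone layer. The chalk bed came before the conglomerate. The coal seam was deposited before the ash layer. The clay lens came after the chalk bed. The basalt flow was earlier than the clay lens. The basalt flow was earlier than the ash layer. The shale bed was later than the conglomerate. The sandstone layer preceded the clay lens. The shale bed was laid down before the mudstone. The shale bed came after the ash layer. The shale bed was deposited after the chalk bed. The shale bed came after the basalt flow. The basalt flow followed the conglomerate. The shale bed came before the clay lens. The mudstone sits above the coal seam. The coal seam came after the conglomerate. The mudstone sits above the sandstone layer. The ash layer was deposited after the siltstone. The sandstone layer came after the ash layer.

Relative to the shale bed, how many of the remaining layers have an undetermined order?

1

Forced before the shale bed: the ash layer, the basalt flow, the chalk bed, the coal seam, the conglomerate, and the siltstone; forced after the shale bed: the clay lens and the mudstone.
That leaves the sandstone layer with no forced order relative to the shale bed — 1.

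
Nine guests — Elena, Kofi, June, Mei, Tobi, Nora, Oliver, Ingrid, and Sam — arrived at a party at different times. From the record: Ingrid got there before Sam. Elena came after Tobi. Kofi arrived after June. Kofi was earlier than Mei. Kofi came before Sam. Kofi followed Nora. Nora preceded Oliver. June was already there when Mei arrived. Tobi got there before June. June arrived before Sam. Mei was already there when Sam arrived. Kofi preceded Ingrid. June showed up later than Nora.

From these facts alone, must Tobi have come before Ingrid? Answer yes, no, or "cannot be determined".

yes

Chain the constraints: Tobi → June → Kofi → Ingrid. Each link is directly stated, so Tobi comes before Ingrid.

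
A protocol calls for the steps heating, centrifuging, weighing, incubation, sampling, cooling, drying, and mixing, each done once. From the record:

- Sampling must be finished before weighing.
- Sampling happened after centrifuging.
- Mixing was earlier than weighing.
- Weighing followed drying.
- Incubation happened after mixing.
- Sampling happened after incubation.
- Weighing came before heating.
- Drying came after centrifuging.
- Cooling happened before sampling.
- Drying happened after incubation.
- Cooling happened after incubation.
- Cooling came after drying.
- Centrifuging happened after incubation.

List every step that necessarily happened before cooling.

Directly stated before cooling: drying and incubation.
Centrifuging reaches cooling via centrifuging → drying → cooling.
Mixing reaches cooling via mixing → incubation → cooling.
No chain forces weighing (or any of the others) ahead of cooling.

centrifuging, drying, incubation, mixing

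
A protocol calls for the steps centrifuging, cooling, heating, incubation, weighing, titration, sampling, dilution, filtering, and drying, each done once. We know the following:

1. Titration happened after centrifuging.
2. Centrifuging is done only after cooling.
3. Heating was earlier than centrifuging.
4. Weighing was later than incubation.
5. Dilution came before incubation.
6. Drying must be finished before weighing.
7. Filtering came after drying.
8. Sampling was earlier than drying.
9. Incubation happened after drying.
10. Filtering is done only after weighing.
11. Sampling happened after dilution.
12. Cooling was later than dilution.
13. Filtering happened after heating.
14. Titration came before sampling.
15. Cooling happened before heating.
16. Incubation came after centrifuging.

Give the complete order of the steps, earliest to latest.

dilution, cooling, heating, centrifuging, titration, sampling, drying, incubation, weighing, filtering

The constraints fix every adjacent pair, so only one ordering works:
dilution → cooling → heating → centrifuging → titration → sampling → drying → incubation → weighing → filtering.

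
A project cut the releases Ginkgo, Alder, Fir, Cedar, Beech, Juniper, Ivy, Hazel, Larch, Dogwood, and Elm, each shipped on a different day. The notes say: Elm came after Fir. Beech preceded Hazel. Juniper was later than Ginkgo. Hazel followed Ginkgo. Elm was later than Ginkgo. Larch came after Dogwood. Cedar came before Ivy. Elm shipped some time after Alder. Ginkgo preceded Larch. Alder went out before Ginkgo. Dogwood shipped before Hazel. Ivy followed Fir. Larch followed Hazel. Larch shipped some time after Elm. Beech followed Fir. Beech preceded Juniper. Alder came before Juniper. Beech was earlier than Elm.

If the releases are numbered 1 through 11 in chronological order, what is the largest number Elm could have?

Elm must come before Larch — 1 release forced after it.
Everything else can be placed before Elm in some valid order, so Elm can sit as late as position 11 − 1 = 10.

10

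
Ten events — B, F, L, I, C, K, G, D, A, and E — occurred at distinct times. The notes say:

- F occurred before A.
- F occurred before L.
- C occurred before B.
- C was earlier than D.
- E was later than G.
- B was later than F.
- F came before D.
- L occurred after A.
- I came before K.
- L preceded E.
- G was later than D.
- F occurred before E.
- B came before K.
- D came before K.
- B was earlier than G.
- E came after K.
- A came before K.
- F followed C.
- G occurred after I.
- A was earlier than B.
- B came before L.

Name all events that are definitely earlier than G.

Directly stated before G: B, D, and I.
A reaches G via A → B → G.
C reaches G via C → D → G.
F reaches G via F → B → G.
No chain forces K (or any of the others) ahead of G.

A, B, C, D, F, I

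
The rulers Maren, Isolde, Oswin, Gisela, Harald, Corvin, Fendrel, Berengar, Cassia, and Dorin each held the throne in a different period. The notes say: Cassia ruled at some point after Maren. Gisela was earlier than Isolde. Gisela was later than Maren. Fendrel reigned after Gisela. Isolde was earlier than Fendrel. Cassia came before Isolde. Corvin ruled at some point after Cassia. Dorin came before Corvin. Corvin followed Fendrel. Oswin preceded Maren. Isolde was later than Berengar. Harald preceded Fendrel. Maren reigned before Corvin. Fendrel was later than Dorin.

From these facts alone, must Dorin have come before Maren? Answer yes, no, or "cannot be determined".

No chain of stated constraints runs from Dorin to Maren, and none runs from Maren to Dorin either.
So the relative order of Dorin and Maren is not fixed by the given facts.

cannot be determined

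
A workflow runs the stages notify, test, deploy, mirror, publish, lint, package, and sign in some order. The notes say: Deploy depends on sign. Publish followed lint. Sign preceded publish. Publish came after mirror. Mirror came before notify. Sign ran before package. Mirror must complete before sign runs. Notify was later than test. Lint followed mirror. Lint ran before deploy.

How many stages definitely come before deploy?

Directly stated before deploy: lint and sign.
Mirror reaches deploy via mirror → sign → deploy.
No chain forces notify (or any of the others) ahead of deploy.
That's lint, mirror, and sign — 3 in all.

3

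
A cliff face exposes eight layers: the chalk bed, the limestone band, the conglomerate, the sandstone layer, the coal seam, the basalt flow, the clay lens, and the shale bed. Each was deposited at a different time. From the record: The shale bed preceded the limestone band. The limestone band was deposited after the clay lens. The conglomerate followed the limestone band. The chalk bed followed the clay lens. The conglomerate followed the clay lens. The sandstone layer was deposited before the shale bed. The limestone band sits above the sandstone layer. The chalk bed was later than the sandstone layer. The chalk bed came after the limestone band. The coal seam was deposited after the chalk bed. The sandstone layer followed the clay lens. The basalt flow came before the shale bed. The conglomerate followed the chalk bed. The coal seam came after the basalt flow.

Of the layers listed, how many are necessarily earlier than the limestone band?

4

Directly stated before the limestone band: the clay lens, the sandstone layer, and the shale bed.
The basalt flow reaches the limestone band via the basalt flow → the shale bed → the limestone band.
No chain forces the coal seam (or any of the others) ahead of the limestone band.
That's the basalt flow, the clay lens, the sandstone layer, and the shale bed — 4 in all.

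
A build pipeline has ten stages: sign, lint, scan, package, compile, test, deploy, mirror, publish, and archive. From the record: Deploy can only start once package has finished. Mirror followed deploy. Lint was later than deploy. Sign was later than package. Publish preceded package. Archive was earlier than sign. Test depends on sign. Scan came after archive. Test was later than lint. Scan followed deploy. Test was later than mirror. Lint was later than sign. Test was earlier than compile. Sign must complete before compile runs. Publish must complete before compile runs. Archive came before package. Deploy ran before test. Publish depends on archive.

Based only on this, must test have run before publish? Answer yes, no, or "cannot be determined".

Tracing the constraints gives publish → package → deploy → test, so publish must come before test.
That means test cannot be before publish.

no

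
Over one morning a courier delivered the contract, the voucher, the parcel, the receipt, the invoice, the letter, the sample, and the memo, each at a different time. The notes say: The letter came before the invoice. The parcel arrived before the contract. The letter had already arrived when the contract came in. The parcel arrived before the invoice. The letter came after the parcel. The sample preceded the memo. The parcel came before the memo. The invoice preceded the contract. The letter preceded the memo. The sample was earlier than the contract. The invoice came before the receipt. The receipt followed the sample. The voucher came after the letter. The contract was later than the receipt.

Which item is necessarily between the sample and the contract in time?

the receipt

Tracing the constraints gives the sample → the receipt → the contract, so the receipt sits after the sample and before the contract.
No other item is forced both after the sample and before the contract.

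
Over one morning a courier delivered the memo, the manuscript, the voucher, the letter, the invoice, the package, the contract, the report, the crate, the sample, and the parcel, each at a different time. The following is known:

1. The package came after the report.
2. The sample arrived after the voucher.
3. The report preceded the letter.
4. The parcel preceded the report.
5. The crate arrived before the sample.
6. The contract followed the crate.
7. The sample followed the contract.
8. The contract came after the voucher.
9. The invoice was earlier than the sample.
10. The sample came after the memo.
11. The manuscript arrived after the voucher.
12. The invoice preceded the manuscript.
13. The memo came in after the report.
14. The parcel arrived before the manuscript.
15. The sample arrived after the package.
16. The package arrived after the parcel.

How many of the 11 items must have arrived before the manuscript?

Directly stated before the manuscript: the invoice, the parcel, and the voucher.
That's the invoice, the parcel, and the voucher — 3 in all.

3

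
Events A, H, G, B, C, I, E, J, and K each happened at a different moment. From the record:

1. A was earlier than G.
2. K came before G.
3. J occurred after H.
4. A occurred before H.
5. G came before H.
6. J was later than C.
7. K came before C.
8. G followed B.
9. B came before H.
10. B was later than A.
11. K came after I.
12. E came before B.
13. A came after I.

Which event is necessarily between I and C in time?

Tracing the constraints gives I → K → C, so K sits after I and before C.
No other event is forced both after I and before C.

K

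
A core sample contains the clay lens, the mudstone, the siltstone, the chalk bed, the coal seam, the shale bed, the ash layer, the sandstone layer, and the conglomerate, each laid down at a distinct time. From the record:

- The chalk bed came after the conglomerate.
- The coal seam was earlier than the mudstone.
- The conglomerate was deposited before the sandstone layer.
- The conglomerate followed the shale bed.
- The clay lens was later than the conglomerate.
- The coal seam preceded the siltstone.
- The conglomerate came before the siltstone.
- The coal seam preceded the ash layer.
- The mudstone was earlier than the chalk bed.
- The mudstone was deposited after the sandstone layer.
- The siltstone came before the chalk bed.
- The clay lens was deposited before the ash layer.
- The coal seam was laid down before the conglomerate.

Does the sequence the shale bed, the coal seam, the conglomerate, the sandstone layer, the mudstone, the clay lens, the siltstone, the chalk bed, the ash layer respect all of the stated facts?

yes

Check each stated constraint against the proposed order — e.g. the conglomerate is ahead of the chalk bed; the coal seam is ahead of the ash layer. Every pair is in the required order; nothing is violated.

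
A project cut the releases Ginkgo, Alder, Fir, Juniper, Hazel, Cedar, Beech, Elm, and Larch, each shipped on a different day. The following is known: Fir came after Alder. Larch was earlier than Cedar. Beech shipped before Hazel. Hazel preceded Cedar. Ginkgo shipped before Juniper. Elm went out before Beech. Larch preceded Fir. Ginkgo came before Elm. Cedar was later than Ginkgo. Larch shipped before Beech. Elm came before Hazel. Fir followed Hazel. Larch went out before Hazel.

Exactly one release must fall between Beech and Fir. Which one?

Tracing the constraints gives Beech → Hazel → Fir, so Hazel sits after Beech and before Fir.
No other release is forced both after Beech and before Fir.

Hazel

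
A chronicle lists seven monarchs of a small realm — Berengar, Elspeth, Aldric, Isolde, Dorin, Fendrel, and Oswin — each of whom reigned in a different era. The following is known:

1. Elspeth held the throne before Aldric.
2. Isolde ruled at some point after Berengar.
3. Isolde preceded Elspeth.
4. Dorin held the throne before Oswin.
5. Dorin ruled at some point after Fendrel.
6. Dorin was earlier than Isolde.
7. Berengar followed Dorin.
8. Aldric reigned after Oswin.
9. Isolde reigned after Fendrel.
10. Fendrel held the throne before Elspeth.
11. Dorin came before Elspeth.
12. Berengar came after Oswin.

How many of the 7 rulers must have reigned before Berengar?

Directly stated before Berengar: Dorin and Oswin.
Fendrel reaches Berengar via Fendrel → Dorin → Berengar.
No chain forces Aldric (or any of the others) ahead of Berengar.
That's Dorin, Fendrel, and Oswin — 3 in all.

3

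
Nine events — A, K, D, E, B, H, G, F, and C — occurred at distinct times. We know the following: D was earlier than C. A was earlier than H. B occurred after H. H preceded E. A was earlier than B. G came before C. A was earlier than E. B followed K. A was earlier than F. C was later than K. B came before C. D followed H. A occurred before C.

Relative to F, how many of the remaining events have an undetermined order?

Forced before F: A.
That leaves B, C, D, E, G, H, and K with no forced order relative to F — 7.

7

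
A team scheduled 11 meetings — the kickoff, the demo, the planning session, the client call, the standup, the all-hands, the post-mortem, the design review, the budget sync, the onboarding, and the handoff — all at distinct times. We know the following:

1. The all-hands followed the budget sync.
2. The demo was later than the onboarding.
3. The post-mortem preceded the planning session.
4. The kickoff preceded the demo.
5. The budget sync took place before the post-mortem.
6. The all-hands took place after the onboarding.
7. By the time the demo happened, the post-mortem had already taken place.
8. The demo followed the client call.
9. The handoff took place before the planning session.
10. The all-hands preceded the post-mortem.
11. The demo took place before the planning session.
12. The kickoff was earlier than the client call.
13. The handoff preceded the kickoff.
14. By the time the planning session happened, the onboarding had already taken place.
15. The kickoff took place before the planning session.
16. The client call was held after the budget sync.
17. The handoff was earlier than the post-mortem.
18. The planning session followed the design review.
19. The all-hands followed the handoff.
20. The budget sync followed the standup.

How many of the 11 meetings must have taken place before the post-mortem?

Directly stated before the post-mortem: the all-hands, the budget sync, and the handoff.
The onboarding reaches the post-mortem via the onboarding → the all-hands → the post-mortem.
The standup reaches the post-mortem via the standup → the budget sync → the post-mortem.
No chain forces the client call (or any of the others) ahead of the post-mortem.
That's the all-hands, the budget sync, the handoff, the onboarding, and the standup — 5 in all.

5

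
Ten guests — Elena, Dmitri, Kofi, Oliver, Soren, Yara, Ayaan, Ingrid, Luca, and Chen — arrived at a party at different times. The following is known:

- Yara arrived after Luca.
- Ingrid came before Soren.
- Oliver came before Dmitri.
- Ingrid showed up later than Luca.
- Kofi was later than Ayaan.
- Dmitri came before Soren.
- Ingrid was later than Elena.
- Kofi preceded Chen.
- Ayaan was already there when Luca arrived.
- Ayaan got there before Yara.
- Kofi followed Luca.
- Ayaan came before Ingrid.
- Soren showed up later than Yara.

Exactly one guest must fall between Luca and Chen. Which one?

Kofi

Tracing the constraints gives Luca → Kofi → Chen, so Kofi sits after Luca and before Chen.
No other guest is forced both after Luca and before Chen.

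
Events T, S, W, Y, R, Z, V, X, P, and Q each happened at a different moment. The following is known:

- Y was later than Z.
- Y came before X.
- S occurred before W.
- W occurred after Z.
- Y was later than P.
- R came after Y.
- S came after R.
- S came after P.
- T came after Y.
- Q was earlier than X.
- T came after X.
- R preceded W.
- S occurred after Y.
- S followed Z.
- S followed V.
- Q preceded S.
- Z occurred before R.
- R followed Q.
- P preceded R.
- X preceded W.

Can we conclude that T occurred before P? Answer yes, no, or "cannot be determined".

no

Tracing the constraints gives P → Y → T, so P must come before T.
That means T cannot be before P.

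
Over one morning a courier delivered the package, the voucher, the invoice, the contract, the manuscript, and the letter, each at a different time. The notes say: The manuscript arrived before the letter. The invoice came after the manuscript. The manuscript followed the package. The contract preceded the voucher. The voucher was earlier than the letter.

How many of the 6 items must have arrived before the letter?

Directly stated before the letter: the manuscript and the voucher.
The contract reaches the letter via the contract → the voucher → the letter.
The package reaches the letter via the package → the manuscript → the letter.
No chain forces the invoice ahead of the letter.
That's the contract, the manuscript, the package, and the voucher — 4 in all.

4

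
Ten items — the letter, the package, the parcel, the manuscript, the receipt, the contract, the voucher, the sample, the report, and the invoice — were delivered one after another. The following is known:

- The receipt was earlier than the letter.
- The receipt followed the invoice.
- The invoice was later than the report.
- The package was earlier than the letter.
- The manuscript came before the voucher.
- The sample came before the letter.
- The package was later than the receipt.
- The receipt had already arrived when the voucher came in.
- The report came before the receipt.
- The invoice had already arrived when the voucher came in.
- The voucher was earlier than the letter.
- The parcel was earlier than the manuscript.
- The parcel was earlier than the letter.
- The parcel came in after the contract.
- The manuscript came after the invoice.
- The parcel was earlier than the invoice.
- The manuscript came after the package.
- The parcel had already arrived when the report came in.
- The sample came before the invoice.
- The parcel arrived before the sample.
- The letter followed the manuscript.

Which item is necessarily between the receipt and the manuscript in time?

the package

Tracing the constraints gives the receipt → the package → the manuscript, so the package sits after the receipt and before the manuscript.
No other item is forced both after the receipt and before the manuscript.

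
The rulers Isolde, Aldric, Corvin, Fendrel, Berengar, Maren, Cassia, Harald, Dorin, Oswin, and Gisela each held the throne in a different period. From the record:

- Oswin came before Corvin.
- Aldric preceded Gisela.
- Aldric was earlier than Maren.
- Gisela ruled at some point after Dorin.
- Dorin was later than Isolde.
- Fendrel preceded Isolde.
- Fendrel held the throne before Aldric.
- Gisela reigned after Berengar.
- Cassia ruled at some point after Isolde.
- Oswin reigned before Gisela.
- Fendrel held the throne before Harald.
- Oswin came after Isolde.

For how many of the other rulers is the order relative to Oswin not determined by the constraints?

Forced before Oswin: Fendrel and Isolde; forced after Oswin: Corvin and Gisela.
That leaves Aldric, Berengar, Cassia, Dorin, Harald, and Maren with no forced order relative to Oswin — 6.

6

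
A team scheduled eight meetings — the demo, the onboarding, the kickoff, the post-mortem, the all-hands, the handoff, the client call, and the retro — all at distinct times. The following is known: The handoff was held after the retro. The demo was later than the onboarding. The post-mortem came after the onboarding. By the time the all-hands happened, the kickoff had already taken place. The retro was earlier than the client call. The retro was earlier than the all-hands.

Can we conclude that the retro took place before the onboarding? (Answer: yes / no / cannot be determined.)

cannot be determined

No chain of stated constraints runs from the retro to the onboarding, and none runs from the onboarding to the retro either.
So the relative order of the retro and the onboarding is not fixed by the given facts.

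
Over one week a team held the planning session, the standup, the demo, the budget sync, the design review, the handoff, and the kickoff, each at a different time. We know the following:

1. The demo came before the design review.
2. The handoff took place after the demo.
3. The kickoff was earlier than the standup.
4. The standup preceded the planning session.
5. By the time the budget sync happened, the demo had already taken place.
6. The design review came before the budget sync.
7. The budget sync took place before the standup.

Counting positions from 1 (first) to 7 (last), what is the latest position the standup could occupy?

6

The standup must come before the planning session — 1 meeting forced after it.
Everything else can be placed before the standup in some valid order, so the standup can sit as late as position 7 − 1 = 6.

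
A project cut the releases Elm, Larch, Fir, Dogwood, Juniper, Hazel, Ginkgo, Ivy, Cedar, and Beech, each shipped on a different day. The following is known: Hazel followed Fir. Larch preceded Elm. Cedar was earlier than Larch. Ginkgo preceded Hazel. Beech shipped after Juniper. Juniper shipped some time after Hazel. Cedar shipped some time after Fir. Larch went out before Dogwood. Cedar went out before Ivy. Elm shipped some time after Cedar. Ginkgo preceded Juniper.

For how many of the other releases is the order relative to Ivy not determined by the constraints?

Forced before Ivy: Cedar and Fir.
That leaves Beech, Dogwood, Elm, Ginkgo, Hazel, Juniper, and Larch with no forced order relative to Ivy — 7.

7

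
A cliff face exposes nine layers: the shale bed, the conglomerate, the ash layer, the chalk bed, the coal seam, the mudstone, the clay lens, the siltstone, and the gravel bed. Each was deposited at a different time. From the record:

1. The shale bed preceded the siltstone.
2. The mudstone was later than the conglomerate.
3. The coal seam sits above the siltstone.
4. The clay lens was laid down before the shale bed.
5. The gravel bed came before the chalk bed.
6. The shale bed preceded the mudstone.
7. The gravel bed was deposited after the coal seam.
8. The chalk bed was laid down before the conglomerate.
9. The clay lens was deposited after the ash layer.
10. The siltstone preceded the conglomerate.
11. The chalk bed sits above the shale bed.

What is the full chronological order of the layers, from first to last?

the ash layer, the clay lens, the shale bed, the siltstone, the coal seam, the gravel bed, the chalk bed, the conglomerate, the mudstone

The constraints fix every adjacent pair, so only one ordering works:
the ash layer → the clay lens → the shale bed → the siltstone → the coal seam → the gravel bed → the chalk bed → the conglomerate → the mudstone.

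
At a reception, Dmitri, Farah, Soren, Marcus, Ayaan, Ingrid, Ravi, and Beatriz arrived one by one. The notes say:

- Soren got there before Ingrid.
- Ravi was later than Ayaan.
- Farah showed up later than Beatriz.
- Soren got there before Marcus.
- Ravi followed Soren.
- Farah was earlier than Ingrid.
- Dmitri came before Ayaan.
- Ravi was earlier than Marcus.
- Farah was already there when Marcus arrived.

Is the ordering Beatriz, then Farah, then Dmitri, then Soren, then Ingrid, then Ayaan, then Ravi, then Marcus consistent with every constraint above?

Check each stated constraint against the proposed order — e.g. Soren is ahead of Marcus; Farah is ahead of Marcus. Every pair is in the required order; nothing is violated.

yes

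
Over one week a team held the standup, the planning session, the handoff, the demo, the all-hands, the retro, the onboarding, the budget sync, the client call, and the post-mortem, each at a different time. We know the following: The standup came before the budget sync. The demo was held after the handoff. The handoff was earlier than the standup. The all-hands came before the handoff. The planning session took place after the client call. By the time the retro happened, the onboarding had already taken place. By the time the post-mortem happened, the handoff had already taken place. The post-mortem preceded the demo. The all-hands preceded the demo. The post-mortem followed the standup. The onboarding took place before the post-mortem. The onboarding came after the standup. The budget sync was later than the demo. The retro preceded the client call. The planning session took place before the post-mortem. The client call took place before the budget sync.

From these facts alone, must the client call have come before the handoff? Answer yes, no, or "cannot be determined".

no

Tracing the constraints gives the handoff → the standup → the onboarding → the retro → the client call, so the handoff must come before the client call.
That means the client call cannot be before the handoff.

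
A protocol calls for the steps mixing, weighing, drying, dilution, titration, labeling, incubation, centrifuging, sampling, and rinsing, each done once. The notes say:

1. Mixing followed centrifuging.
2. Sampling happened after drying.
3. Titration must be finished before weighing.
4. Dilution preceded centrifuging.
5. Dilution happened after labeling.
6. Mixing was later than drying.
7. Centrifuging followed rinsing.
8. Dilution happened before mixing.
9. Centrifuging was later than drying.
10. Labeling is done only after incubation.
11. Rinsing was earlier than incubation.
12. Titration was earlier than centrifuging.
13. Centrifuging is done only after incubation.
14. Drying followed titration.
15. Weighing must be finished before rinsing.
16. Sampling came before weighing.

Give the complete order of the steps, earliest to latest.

The constraints fix every adjacent pair, so only one ordering works:
titration → drying → sampling → weighing → rinsing → incubation → labeling → dilution → centrifuging → mixing.

titration, drying, sampling, weighing, rinsing, incubation, labeling, dilution, centrifuging, mixing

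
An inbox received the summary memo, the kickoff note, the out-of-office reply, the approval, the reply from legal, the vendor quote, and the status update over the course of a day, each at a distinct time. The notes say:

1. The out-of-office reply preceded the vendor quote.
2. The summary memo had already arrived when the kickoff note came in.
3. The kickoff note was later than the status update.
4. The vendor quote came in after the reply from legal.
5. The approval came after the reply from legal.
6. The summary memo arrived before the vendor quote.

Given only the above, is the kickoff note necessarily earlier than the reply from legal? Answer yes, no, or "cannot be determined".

cannot be determined

No chain of stated constraints runs from the kickoff note to the reply from legal, and none runs from the reply from legal to the kickoff note either.
So the relative order of the kickoff note and the reply from legal is not fixed by the given facts.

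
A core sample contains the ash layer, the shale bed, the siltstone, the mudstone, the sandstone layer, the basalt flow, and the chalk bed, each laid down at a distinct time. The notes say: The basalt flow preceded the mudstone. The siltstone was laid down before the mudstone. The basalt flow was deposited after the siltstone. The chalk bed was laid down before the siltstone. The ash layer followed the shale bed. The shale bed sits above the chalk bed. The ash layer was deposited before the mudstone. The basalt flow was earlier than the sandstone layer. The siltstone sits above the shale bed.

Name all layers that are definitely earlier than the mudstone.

Directly stated before the mudstone: the ash layer, the basalt flow, and the siltstone.
The chalk bed reaches the mudstone via the chalk bed → the siltstone → the mudstone.
The shale bed reaches the mudstone via the shale bed → the siltstone → the mudstone.

the ash layer, the basalt flow, the chalk bed, the shale bed, the siltstone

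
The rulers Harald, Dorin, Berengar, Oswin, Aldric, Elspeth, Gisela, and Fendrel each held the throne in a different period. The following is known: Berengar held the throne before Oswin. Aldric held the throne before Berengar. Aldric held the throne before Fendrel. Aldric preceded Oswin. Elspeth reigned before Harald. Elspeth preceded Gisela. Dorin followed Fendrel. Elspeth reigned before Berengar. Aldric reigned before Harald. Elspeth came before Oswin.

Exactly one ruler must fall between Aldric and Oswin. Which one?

Tracing the constraints gives Aldric → Berengar → Oswin, so Berengar sits after Aldric and before Oswin.
No other ruler is forced both after Aldric and before Oswin.

Berengar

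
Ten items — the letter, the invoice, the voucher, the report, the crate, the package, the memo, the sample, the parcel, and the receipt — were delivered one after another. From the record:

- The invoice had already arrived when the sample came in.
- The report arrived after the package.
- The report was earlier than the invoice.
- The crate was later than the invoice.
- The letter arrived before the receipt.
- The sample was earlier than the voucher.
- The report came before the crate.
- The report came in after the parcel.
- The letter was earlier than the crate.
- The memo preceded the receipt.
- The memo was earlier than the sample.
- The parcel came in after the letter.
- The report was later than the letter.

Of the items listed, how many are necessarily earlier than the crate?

5

Directly stated before the crate: the invoice, the letter, and the report.
The package reaches the crate via the package → the report → the crate.
The parcel reaches the crate via the parcel → the report → the crate.
That's the invoice, the letter, the package, the parcel, and the report — 5 in all.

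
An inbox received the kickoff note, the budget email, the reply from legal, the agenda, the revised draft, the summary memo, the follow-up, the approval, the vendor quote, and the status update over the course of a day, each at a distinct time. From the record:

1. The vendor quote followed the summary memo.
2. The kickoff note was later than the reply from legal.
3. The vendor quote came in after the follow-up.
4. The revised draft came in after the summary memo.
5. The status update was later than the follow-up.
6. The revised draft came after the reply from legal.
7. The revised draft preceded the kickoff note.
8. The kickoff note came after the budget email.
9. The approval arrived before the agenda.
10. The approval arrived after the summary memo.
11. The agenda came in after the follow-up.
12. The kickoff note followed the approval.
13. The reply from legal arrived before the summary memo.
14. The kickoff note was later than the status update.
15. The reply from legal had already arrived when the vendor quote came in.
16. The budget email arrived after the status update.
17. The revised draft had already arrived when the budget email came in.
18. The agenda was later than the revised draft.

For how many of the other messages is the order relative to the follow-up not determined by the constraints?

4

Forced after the follow-up: the agenda, the budget email, the kickoff note, the status update, and the vendor quote.
That leaves the approval, the reply from legal, the revised draft, and the summary memo with no forced order relative to the follow-up — 4.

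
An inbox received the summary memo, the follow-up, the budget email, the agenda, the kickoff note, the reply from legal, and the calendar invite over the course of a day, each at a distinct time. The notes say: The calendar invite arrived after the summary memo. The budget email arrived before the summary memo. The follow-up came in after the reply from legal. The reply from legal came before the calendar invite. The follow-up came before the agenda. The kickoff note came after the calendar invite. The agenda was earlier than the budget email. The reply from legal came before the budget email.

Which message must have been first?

The reply from legal has a chain of constraints placing it before every other message, so the reply from legal must be first.

the reply from legal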